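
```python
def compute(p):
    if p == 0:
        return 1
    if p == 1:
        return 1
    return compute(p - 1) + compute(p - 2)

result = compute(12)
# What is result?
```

Build up from base cases: compute(0)=1, compute(1)=1, compute(2)=2, compute(3)=3, compute(4)=5, compute(5)=8, compute(6)=13, ..., compute(12)=233

Answer: 233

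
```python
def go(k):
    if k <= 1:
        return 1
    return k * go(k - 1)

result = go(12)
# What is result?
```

go(12) = 12 * 11 * 10 * 9 * 8 * 7 * 6 * 5 * 4 * 3 * 2 * 1 = 479001600

Answer: 479001600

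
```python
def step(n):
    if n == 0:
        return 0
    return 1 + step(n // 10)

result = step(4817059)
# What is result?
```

Count of digits of 4817059: 7

Answer: 7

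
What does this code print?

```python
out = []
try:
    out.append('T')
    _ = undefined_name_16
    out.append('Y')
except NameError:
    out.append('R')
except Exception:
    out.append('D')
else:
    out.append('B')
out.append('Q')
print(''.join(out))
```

Execution trace: 'T' (try body) → 'R' (except NameError) → 'Q' (after the try/except). Output: TRQ

Answer: TRQ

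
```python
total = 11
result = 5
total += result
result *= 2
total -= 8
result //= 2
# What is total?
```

Trace:
`total = 11` → total = 11
`result = 5` → result = 5
`total += result` → total = 16
`result *= 2` → result = 10
`total -= 8` → total = 8
`result //= 2` → result = 5
So total = 8

Answer: 8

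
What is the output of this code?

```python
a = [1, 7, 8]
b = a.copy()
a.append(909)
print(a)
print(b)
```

Key concept: list.copy() creates independent copy.
Step by step:
`a = [1, 7, 8]` → a = [1, 7, 8]
`b = a.copy()` → b = [1, 7, 8]
`a.append(909)` → a = [1, 7, 8, 909]
`print(a)` → prints [1, 7, 8, 909]
`print(b)` → prints [1, 7, 8]

Answer:
[1, 7, 8, 909]
[1, 7, 8]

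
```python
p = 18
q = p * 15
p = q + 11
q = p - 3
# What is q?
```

Trace:
`p = 18` → p = 18
`q = p * 15` → q = 270
`p = q + 11` → p = 281
`q = p - 3` → q = 278
So q = 278

Answer: 278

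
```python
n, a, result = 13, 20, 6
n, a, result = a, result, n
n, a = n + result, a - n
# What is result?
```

Trace:
`n, a, result = 13, 20, 6` → n = 13; a = 20; result = 6
`n, a, result = a, result, n` → n = 20; a = 6; result = 13
`n, a = n + result, a - n` → n = 33; a = -14
So result = 13

Answer: 13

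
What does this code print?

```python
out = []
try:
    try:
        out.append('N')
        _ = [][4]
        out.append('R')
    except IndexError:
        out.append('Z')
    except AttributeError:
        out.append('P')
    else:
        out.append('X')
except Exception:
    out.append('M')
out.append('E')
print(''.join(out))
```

Execution trace: 'N' (inner try body) → 'Z' (inner except IndexError) → 'E' (after the try/except). Output: NZE

Answer: NZE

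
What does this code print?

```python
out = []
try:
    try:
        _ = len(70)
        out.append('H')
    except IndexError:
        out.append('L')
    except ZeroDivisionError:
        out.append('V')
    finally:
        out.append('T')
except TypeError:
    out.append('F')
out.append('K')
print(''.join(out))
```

Execution trace: 'T' (inner finally) → 'F' (outer except TypeError) → 'K' (after the try/except). Output: TFK

Answer: TFK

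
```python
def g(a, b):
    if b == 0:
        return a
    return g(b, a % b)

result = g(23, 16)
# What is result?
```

g(23, 16) -> g(16, 7) -> g(7, 2) -> g(2, 1) -> g(1, 0) -> 1

Answer: 1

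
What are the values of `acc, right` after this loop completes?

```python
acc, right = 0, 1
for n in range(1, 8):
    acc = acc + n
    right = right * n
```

Sum and factorial of 1 to 7
`acc, right` takes the values: (0, 1) → (1, 1) → (3, 1) → (3, 2) → (6, 2) → (6, 6) → (10, 6) → (10, 24) → (15, 24) → (15, 120) → (21, 120) → (21, 720) → (28, 720) → (28, 5040)

Answer: 28, 5040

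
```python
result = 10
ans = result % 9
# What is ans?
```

Trace:
`result = 10` → result = 10
`ans = result % 9` → ans = 1
So ans = 1

Answer: 1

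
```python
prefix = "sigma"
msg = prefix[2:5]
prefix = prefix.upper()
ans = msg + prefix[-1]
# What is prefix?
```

Trace:
`prefix = "sigma"` → prefix = 'sigma'
`msg = prefix[2:5]` → msg = 'gma'
`prefix = prefix.upper()` → prefix = 'SIGMA'
`ans = msg + prefix[-1]` → ans = 'gmaA'
So prefix = 'SIGMA'

Answer: 'SIGMA'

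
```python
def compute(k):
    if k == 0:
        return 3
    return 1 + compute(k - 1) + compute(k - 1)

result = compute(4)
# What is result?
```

compute(k) = 1 + 2·compute(k-1), compute(0)=3. Closed form: (3+1)·2^4 - 1 = 63.

Answer: 63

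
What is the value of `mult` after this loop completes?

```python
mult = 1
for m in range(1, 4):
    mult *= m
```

3! = 6
`mult` takes the values: 1 → 2 → 6

Answer: 6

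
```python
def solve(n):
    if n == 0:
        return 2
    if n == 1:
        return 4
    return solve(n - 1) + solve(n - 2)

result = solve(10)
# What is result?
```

Build up from base cases: solve(0)=2, solve(1)=4, solve(2)=6, solve(3)=10, solve(4)=16, solve(5)=26, solve(6)=42, ..., solve(10)=288

Answer: 288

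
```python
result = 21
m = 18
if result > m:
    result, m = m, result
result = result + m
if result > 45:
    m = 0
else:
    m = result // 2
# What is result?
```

Trace:
`result = 21` → result = 21
`m = 18` → m = 18
`if result > m: ...` → result > m is True → result = 18; m = 21
`result = result + m` → result = 39
`if result > 45: ...` → result > 45 is False, take else branch → m = 19
So result = 39

Answer: 39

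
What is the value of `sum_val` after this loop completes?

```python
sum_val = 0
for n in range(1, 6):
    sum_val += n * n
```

Sum of squares 1² to 5² = 55
`sum_val` takes the values: 0 → 1 → 5 → 14 → 30 → 55

Answer: 55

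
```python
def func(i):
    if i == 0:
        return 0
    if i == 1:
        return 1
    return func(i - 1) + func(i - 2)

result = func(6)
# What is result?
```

Build up from base cases: func(0)=0, func(1)=1, func(2)=1, func(3)=2, func(4)=3, func(5)=5, func(6)=8

Answer: 8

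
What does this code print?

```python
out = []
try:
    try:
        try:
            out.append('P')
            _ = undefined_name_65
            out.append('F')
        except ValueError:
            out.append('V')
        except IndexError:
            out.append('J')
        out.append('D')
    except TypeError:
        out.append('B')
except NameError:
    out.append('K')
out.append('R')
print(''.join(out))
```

Execution trace: 'P' (inner try body) → 'K' (outer except NameError) → 'R' (after the try/except). Output: PKR

Answer: PKR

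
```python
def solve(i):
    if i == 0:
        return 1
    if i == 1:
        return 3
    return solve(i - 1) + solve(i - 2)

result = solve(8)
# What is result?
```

Build up from base cases: solve(0)=1, solve(1)=3, solve(2)=4, solve(3)=7, solve(4)=11, solve(5)=18, solve(6)=29, ..., solve(8)=76

Answer: 76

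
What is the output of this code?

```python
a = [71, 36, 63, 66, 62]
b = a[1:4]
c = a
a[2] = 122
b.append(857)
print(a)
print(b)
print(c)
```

Key concept: slice vs alias.
Step by step:
`a = [71, 36, 63, 66, 62]` → a = [71, 36, 63, 66, 62]
`b = a[1:4]` → b = [36, 63, 66]
`c = a` → c = [71, 36, 63, 66, 62] (same object as a)
`a[2] = 122` → a = [71, 36, 122, 66, 62] (same object as c); c = [71, 36, 122, 66, 62] (same object as a)
`b.append(857)` → b = [36, 63, 66, 857]
`print(a)` → prints [71, 36, 122, 66, 62]
`print(b)` → prints [36, 63, 66, 857]
`print(c)` → prints [71, 36, 122, 66, 62]

Answer:
[71, 36, 122, 66, 62]
[36, 63, 66, 857]
[71, 36, 122, 66, 62]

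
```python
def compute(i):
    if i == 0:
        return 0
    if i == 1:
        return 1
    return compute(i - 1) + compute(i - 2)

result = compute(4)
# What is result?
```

Build up from base cases: compute(0)=0, compute(1)=1, compute(2)=1, compute(3)=2, compute(4)=3

Answer: 3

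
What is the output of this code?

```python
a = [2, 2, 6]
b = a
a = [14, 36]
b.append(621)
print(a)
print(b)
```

Key concept: rebinding vs mutation: a is rebound to a new list, b still points at the original.
Step by step:
`a = [2, 2, 6]` → a = [2, 2, 6]
`b = a` → b = [2, 2, 6] (same object as a)
`a = [14, 36]` → a = [14, 36]
`b.append(621)` → b = [2, 2, 6, 621]
`print(a)` → prints [14, 36]
`print(b)` → prints [2, 2, 6, 621]

Answer:
[14, 36]
[2, 2, 6, 621]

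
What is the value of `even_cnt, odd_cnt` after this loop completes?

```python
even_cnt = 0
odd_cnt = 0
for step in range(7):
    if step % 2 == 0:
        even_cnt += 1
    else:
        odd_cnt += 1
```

Count evens and odds in range(7)
`even_cnt, odd_cnt` takes the values: (0, 0) → (1, 0) → (1, 1) → (2, 1) → (2, 2) → (3, 2) → (3, 3) → (4, 3)

Answer: 4, 3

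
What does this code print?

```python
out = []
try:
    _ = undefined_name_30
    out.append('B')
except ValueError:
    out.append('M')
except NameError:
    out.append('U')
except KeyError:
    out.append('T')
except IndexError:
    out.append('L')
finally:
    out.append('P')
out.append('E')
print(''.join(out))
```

Execution trace: 'U' (except NameError) → 'P' (finally) → 'E' (after the try/except). Output: UPE

Answer: UPE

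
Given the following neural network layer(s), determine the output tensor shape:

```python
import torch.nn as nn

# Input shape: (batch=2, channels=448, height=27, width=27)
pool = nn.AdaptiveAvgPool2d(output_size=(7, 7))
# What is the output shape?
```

Input: (2, 448, 27, 27) -> Output: (2, 448, 7, 7)

Answer: (2, 448, 7, 7)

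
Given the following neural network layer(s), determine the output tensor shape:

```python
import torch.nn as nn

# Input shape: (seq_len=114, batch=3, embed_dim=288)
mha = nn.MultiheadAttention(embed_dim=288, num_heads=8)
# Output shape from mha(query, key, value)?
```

Input: (114, 3, 288) -> Output: (114, 3, 288)

Answer: (114, 3, 288)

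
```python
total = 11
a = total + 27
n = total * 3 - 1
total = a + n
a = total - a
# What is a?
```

Trace:
`total = 11` → total = 11
`a = total + 27` → a = 38
`n = total * 3 - 1` → n = 32
`total = a + n` → total = 70
`a = total - a` → a = 32
So a = 32

Answer: 32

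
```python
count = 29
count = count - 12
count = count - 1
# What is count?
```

Trace:
`count = 29` → count = 29
`count = count - 12` → count = 17
`count = count - 1` → count = 16
So count = 16

Answer: 16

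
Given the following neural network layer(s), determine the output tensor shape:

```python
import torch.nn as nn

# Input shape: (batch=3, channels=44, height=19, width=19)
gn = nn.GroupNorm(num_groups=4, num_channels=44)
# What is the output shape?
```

Input: (3, 44, 19, 19) -> Output: (3, 44, 19, 19)

Answer: (3, 44, 19, 19)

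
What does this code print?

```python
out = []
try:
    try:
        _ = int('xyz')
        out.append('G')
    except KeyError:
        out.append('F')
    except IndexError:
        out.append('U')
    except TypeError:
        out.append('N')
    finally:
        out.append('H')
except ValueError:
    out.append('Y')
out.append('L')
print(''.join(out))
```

Execution trace: 'H' (finally) → 'Y' (outer except ValueError) → 'L' (after the try/except). Output: HYL

Answer: HYL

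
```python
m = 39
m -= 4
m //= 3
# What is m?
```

Trace:
`m = 39` → m = 39
`m -= 4` → m = 35
`m //= 3` → m = 11
So m = 11

Answer: 11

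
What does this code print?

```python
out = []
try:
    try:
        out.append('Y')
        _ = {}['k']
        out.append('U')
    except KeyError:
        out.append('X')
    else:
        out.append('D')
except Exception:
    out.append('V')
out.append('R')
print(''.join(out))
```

Execution trace: 'Y' (inner try body) → 'X' (inner except KeyError) → 'R' (after the try/except). Output: YXR

Answer: YXR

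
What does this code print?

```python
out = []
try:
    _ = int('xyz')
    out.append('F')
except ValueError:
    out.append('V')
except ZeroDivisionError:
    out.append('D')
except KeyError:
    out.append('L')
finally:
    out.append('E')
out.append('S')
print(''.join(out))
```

Execution trace: 'V' (except ValueError) → 'E' (finally) → 'S' (after the try/except). Output: VES

Answer: VES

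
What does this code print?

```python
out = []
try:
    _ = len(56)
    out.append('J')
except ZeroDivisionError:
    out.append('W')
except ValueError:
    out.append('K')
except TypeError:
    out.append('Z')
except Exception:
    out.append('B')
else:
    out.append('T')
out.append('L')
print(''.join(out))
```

Execution trace: 'Z' (except TypeError) → 'L' (after the try/except). Output: ZL

Answer: ZL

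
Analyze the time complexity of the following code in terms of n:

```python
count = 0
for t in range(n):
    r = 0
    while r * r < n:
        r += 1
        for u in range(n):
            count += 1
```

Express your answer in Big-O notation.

Each loop level contributes: n × √n × n. Multiplying the contributions gives O(n^2√n).

Answer: O(n^2√n)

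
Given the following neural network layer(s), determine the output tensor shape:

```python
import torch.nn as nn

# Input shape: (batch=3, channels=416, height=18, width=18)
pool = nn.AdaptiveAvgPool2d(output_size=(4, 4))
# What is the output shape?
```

Input: (3, 416, 18, 18) -> Output: (3, 416, 4, 4)

Answer: (3, 416, 4, 4)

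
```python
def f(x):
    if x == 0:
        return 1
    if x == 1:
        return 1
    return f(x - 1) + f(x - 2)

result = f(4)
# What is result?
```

Build up from base cases: f(0)=1, f(1)=1, f(2)=2, f(3)=3, f(4)=5

Answer: 5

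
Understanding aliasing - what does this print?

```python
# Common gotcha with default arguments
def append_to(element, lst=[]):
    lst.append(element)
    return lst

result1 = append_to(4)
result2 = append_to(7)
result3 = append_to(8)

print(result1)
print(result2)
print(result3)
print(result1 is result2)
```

Key concept: mutable default argument gotcha.
Step by step:
`result1 = append_to(4)` → result1 = [4]
`result2 = append_to(7)` → result1 = [4, 7] (same object as result2); result2 = [4, 7] (same object as result1)
`result3 = append_to(8)` → result1 = [4, 7, 8] (same object as result2, result3); result2 = [4, 7, 8] (same object as result1, result3); result3 = [4, 7, 8] (same object as result1, result2)
`print(result1)` → prints [4, 7, 8]
`print(result2)` → prints [4, 7, 8]
`print(result3)` → prints [4, 7, 8]
`print(result1 is result2)` → prints True

Answer:
[4, 7, 8]
[4, 7, 8]
[4, 7, 8]
True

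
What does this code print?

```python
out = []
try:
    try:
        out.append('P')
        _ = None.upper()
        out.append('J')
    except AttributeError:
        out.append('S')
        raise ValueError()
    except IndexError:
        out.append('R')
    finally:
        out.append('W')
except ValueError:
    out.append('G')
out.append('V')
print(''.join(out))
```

Execution trace: 'P' (inner try body) → 'S' (inner except AttributeError) → 'W' (inner finally) → 'G' (outer except ValueError) → 'V' (after the try/except). Output: PSWGV

Answer: PSWGV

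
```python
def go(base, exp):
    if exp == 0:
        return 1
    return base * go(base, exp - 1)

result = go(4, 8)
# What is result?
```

go(4, 8) = 4 * 4 * 4 * 4 * 4 * 4 * 4 * 4 = 65536

Answer: 65536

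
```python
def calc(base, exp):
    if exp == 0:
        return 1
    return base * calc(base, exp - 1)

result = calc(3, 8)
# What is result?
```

calc(3, 8) = 3 * 3 * 3 * 3 * 3 * 3 * 3 * 3 = 6561

Answer: 6561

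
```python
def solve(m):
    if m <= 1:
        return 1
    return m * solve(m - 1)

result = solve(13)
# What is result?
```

solve(13) = 13 * 12 * 11 * 10 * 9 * 8 * 7 * 6 * 5 * 4 * 3 * 2 * 1 = 6227020800

Answer: 6227020800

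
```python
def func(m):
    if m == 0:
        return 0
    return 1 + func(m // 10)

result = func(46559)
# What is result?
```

Count of digits of 46559: 5

Answer: 5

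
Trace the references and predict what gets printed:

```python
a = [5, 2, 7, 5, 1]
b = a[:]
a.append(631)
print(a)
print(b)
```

Key concept: slice [:] creates copy.
Step by step:
`a = [5, 2, 7, 5, 1]` → a = [5, 2, 7, 5, 1]
`b = a[:]` → b = [5, 2, 7, 5, 1]
`a.append(631)` → a = [5, 2, 7, 5, 1, 631]
`print(a)` → prints [5, 2, 7, 5, 1, 631]
`print(b)` → prints [5, 2, 7, 5, 1]

Answer:
[5, 2, 7, 5, 1, 631]
[5, 2, 7, 5, 1]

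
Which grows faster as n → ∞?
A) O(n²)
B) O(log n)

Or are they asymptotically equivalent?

O(n²) vs O(log n): Higher order terms dominate.

Answer: A) O(n²) grows faster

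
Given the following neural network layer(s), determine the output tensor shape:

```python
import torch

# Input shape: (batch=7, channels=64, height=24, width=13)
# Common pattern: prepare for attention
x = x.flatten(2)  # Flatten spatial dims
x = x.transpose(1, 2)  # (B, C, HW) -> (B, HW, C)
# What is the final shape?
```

Input: (7, 64, 24, 13) -> after flatten(2): (7, 64, 312) -> Output: (7, 312, 64)

Answer: (7, 312, 64)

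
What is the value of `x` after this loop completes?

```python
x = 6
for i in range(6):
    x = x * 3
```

Multiply by 3, 6 times: 6 * 3^6 = 4374
`x` takes the values: 6 → 18 → 54 → 162 → 486 → 1458 → 4374

Answer: 4374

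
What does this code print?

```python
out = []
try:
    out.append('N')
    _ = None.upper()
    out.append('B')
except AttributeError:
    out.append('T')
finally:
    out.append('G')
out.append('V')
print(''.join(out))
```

Execution trace: 'N' (try body) → 'T' (except AttributeError) → 'G' (finally) → 'V' (after the try/except). Output: NTGV

Answer: NTGV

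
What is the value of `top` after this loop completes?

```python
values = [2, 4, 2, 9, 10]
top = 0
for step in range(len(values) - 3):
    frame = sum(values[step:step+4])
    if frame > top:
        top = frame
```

Max sum of 4-element window in [2, 4, 2, 9, 10]
`top` takes the values: 0 → 17 → 25

Answer: 25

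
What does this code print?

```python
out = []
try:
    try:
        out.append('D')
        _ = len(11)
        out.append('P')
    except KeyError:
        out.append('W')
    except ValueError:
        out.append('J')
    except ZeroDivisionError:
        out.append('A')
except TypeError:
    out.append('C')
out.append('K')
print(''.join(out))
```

Execution trace: 'D' (try body) → 'C' (outer except TypeError) → 'K' (after the try/except). Output: DCK

Answer: DCK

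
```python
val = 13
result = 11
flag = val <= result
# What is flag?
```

Trace:
`val = 13` → val = 13
`result = 11` → result = 11
`flag = val <= result` → flag = False
So flag = False

Answer: False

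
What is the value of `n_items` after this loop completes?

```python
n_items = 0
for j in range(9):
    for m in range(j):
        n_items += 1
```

Triangle number: 0+1+2+...+8
`n_items` takes the values: 0 → 1 → 2 → 3 → 4 → 5 → 6 → 7 → 8 → 9 → 10 → 11 → 12 → 13 → 14 → 15 → 16 → 17 → 18 → 19 → 20 → 21 → 22 → 23 → 24 → 25 → 26 → 27 → 28 → 29 → 30 → 31 → 32 → 33 → 34 → 35 → 36

Answer: 36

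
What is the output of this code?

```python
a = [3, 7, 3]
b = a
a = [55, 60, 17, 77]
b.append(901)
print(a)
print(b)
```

Key concept: rebinding vs mutation: a is rebound to a new list, b still points at the original.
Step by step:
`a = [3, 7, 3]` → a = [3, 7, 3]
`b = a` → b = [3, 7, 3] (same object as a)
`a = [55, 60, 17, 77]` → a = [55, 60, 17, 77]
`b.append(901)` → b = [3, 7, 3, 901]
`print(a)` → prints [55, 60, 17, 77]
`print(b)` → prints [3, 7, 3, 901]

Answer:
[55, 60, 17, 77]
[3, 7, 3, 901]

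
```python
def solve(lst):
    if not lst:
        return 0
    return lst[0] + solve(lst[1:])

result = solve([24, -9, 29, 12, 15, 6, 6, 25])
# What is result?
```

24 + (-9) + 29 + 12 + 15 + 6 + 6 + 25 + 0 = 108

Answer: 108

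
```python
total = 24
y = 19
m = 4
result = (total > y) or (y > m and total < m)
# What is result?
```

Trace:
`total = 24` → total = 24
`y = 19` → y = 19
`m = 4` → m = 4
`result = (total > y) or (y > m and total < m)` → result = True
So result = True

Answer: True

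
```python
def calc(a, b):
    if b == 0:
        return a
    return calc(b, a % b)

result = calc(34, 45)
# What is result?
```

calc(34, 45) -> calc(45, 34) -> calc(34, 11) -> calc(11, 1) -> calc(1, 0) -> 1

Answer: 1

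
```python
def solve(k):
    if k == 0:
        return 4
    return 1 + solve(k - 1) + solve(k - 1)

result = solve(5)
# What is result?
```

solve(k) = 1 + 2·solve(k-1), solve(0)=4. Closed form: (4+1)·2^5 - 1 = 159.

Answer: 159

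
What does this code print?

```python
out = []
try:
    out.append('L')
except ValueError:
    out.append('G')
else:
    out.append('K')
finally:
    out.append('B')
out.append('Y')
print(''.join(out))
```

Execution trace: 'L' (try body, no exception) → 'K' (else) → 'B' (finally) → 'Y' (after the try/except). Output: LKBY

Answer: LKBY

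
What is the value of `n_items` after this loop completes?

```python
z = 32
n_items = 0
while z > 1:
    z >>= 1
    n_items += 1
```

Count right shifts until 1
`n_items` takes the values: 0 → 1 → 2 → 3 → 4 → 5

Answer: 5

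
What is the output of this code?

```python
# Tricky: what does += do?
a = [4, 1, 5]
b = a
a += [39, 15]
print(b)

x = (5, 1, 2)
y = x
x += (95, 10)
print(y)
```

Key concept: += behavior differs for mutable vs immutable.
Step by step:
`a = [4, 1, 5]` → a = [4, 1, 5]
`b = a` → b = [4, 1, 5] (same object as a)
`a += [39, 15]` → a = [4, 1, 5, 39, 15] (same object as b); b = [4, 1, 5, 39, 15] (same object as a)
`print(b)` → prints [4, 1, 5, 39, 15]
`x = (5, 1, 2)` → x = (5, 1, 2)
`y = x` → y = (5, 1, 2)
`x += (95, 10)` → x = (5, 1, 2, 95, 10)
`print(y)` → prints (5, 1, 2)

Answer:
[4, 1, 5, 39, 15]
(5, 1, 2)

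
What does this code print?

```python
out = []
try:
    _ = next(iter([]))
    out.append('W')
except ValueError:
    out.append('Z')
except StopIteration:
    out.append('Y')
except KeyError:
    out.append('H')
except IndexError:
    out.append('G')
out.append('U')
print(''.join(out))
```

Execution trace: 'Y' (except StopIteration) → 'U' (after the try/except). Output: YU

Answer: YU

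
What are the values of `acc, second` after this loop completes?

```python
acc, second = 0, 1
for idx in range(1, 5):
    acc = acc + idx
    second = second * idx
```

Sum and factorial of 1 to 4
`acc, second` takes the values: (0, 1) → (1, 1) → (3, 1) → (3, 2) → (6, 2) → (6, 6) → (10, 6) → (10, 24)

Answer: 10, 24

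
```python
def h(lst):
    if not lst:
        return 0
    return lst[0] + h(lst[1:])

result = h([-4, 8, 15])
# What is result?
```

(-4) + 8 + 15 + 0 = 19

Answer: 19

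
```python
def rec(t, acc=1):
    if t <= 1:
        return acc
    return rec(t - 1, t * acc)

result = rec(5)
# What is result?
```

Accumulator trace (n, acc): (5, 1) -> (4, 5) -> (3, 20) -> (2, 60) -> (1, 120) -> return 120

Answer: 120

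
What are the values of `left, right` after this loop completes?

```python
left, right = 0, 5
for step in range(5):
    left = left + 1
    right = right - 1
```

left goes 0→5, right goes 5→0
`left, right` takes the values: (0, 5) → (1, 5) → (1, 4) → (2, 4) → (2, 3) → (3, 3) → (3, 2) → (4, 2) → (4, 1) → (5, 1) → (5, 0)

Answer: 5, 0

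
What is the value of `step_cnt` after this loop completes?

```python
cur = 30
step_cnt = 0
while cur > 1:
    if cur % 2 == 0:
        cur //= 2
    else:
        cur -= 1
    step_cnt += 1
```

Steps to reduce 30 to 1
`step_cnt` takes the values: 0 → 1 → 2 → 3 → 4 → 5 → 6 → 7

Answer: 7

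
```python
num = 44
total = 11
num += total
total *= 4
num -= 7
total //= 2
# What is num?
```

Trace:
`num = 44` → num = 44
`total = 11` → total = 11
`num += total` → num = 55
`total *= 4` → total = 44
`num -= 7` → num = 48
`total //= 2` → total = 22
So num = 48

Answer: 48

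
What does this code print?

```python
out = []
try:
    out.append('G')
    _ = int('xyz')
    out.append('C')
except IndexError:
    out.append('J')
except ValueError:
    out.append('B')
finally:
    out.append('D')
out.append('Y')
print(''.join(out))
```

Execution trace: 'G' (try body) → 'B' (except ValueError) → 'D' (finally) → 'Y' (after the try/except). Output: GBDY

Answer: GBDY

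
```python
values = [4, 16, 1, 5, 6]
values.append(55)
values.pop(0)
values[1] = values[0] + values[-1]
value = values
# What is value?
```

Trace:
`values = [4, 16, 1, 5, 6]` → values = [4, 16, 1, 5, 6]
`values.append(55)` → values = [4, 16, 1, 5, 6, 55]
`values.pop(0)` → values = [16, 1, 5, 6, 55]
`values[1] = values[0] + values[-1]` → values = [16, 71, 5, 6, 55]
`value = values` → value = [16, 71, 5, 6, 55]
So value = [16, 71, 5, 6, 55]

Answer: [16, 71, 5, 6, 55]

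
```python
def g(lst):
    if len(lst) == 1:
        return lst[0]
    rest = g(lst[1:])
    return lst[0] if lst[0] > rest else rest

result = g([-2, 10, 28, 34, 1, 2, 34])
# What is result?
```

Recursive max over [-2, 10, 28, 34, 1, 2, 34] = 34

Answer: 34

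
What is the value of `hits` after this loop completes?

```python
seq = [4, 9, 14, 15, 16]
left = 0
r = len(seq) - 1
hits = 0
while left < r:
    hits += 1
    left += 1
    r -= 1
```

Iterations until pointers meet (list length 5)
`hits` takes the values: 0 → 1 → 2

Answer: 2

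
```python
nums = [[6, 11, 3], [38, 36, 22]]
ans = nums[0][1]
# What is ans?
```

Trace:
`nums = [[6, 11, 3], [38, 36, 22]]` → nums = [[6, 11, 3], [38, 36, 22]]
`ans = nums[0][1]` → ans = 11
So ans = 11

Answer: 11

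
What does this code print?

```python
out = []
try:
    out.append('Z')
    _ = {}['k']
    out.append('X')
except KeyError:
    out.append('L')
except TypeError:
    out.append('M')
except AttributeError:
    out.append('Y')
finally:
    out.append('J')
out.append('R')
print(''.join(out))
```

Execution trace: 'Z' (try body) → 'L' (except KeyError) → 'J' (finally) → 'R' (after the try/except). Output: ZLJR

Answer: ZLJR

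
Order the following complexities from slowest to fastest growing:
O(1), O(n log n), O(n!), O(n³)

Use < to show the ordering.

Ordered by growth rate: O(1) < O(n log n) < O(n³) < O(n!)

Answer: O(1) < O(n log n) < O(n³) < O(n!)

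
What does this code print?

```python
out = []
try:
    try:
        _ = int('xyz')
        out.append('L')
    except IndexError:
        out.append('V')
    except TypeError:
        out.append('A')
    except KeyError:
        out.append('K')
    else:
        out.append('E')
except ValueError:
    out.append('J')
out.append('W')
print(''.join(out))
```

Execution trace: 'J' (outer except ValueError) → 'W' (after the try/except). Output: JW

Answer: JW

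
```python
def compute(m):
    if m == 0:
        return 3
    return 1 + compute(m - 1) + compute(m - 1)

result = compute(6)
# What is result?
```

compute(m) = 1 + 2·compute(m-1), compute(0)=3. Closed form: (3+1)·2^6 - 1 = 255.

Answer: 255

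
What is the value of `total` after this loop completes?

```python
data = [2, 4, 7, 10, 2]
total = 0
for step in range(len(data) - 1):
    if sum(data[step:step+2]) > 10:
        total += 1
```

Count windows with sum > 10
`total` takes the values: 0 → 1 → 2 → 3

Answer: 3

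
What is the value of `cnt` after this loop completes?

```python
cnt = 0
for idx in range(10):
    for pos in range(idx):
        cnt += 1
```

Triangle number: 0+1+2+...+9
`cnt` takes the values: 0 → 1 → 2 → 3 → 4 → 5 → 6 → 7 → 8 → 9 → 10 → 11 → 12 → 13 → 14 → 15 → 16 → 17 → 18 → 19 → 20 → 21 → 22 → 23 → 24 → 25 → 26 → 27 → 28 → 29 → … → 41 → 42 → 43 → 44 → 45

Answer: 45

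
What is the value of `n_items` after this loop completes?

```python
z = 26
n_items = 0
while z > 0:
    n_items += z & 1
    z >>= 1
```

Count set bits in 26 (binary: 0b11010)
`n_items` takes the values: 0 → 1 → 2 → 3

Answer: 3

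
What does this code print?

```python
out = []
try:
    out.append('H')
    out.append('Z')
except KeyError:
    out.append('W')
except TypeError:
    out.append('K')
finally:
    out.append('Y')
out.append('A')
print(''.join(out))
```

Execution trace: 'H' (try body) → 'Z' (try body, no exception) → 'Y' (finally) → 'A' (after the try/except). Output: HZYA

Answer: HZYA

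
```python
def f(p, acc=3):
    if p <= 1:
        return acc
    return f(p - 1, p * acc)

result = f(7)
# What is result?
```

Accumulator trace (n, acc): (7, 3) -> (6, 21) -> (5, 126) -> (4, 630) -> (3, 2520) -> (2, 7560) -> (1, 15120) -> return 15120

Answer: 15120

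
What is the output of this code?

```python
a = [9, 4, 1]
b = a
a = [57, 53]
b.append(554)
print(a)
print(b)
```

Key concept: rebinding vs mutation: a is rebound to a new list, b still points at the original.
Step by step:
`a = [9, 4, 1]` → a = [9, 4, 1]
`b = a` → b = [9, 4, 1] (same object as a)
`a = [57, 53]` → a = [57, 53]
`b.append(554)` → b = [9, 4, 1, 554]
`print(a)` → prints [57, 53]
`print(b)` → prints [9, 4, 1, 554]

Answer:
[57, 53]
[9, 4, 1, 554]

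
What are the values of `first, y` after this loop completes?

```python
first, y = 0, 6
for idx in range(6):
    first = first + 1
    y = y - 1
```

first goes 0→6, y goes 6→0
`first, y` takes the values: (0, 6) → (1, 6) → (1, 5) → (2, 5) → (2, 4) → (3, 4) → (3, 3) → (4, 3) → (4, 2) → (5, 2) → (5, 1) → (6, 1) → (6, 0)

Answer: 6, 0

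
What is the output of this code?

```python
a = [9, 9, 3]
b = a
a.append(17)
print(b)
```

Key concept: basic list aliasing.
Step by step:
`a = [9, 9, 3]` → a = [9, 9, 3]
`b = a` → b = [9, 9, 3] (same object as a)
`a.append(17)` → a = [9, 9, 3, 17] (same object as b); b = [9, 9, 3, 17] (same object as a)
`print(b)` → prints [9, 9, 3, 17]

Answer: [9, 9, 3, 17]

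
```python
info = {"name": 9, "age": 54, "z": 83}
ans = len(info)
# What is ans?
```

Trace:
`info = {"name": 9, "age": 54, "z": 83}` → info = {'name': 9, 'age': 54, 'z': 83}
`ans = len(info)` → ans = 3
So ans = 3

Answer: 3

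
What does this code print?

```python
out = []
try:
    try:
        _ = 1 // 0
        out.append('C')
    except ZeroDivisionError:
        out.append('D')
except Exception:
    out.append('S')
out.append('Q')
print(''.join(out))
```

Execution trace: 'D' (inner except ZeroDivisionError) → 'Q' (after the try/except). Output: DQ

Answer: DQ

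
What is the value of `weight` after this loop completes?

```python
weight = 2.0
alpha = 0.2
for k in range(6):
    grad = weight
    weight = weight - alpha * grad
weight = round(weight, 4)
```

Gradient descent: w = 2.0 * (1 - 0.2)^6
`weight` takes the values: 2.0 → 1.6 → 1.28 → 1.024 → 0.8192 → 0.65536 → 0.524288 → 0.5243

Answer: 0.5243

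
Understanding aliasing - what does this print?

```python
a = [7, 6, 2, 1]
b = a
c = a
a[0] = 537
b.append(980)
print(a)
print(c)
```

Key concept: multiple aliases.
Step by step:
`a = [7, 6, 2, 1]` → a = [7, 6, 2, 1]
`b = a` → b = [7, 6, 2, 1] (same object as a)
`c = a` → c = [7, 6, 2, 1] (same object as a, b)
`a[0] = 537` → a = [537, 6, 2, 1] (same object as b, c); b = [537, 6, 2, 1] (same object as a, c); c = [537, 6, 2, 1] (same object as a, b)
`b.append(980)` → a = [537, 6, 2, 1, 980] (same object as b, c); b = [537, 6, 2, 1, 980] (same object as a, c); c = [537, 6, 2, 1, 980] (same object as a, b)
`print(a)` → prints [537, 6, 2, 1, 980]
`print(c)` → prints [537, 6, 2, 1, 980]

Answer:
[537, 6, 2, 1, 980]
[537, 6, 2, 1, 980]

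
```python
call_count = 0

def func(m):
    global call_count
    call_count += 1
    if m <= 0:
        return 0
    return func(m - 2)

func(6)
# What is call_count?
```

Linear recursion stepping by 2: 4 calls from m=6 down to ≤0.

Answer: 4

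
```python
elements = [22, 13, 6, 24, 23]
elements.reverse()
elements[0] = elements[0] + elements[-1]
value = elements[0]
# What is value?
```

Trace:
`elements = [22, 13, 6, 24, 23]` → elements = [22, 13, 6, 24, 23]
`elements.reverse()` → elements = [23, 24, 6, 13, 22]
`elements[0] = elements[0] + elements[-1]` → elements = [45, 24, 6, 13, 22]
`value = elements[0]` → value = 45
So value = 45

Answer: 45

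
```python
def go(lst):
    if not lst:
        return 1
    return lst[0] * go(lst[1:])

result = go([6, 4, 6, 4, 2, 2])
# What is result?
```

Product over [6, 4, 6, 4, 2, 2] = 6 * 4 * 6 * 4 * 2 * 2 = 2304

Answer: 2304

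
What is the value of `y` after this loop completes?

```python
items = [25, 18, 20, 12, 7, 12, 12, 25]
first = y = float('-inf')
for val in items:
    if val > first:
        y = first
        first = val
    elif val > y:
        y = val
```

Second largest (with repeats) in [25, 18, 20, 12, 7, 12, 12, 25]
`y` takes the values: -inf → 18 → 20 → 25

Answer: 25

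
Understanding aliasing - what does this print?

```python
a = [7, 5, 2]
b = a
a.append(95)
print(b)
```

Key concept: basic list aliasing.
Step by step:
`a = [7, 5, 2]` → a = [7, 5, 2]
`b = a` → b = [7, 5, 2] (same object as a)
`a.append(95)` → a = [7, 5, 2, 95] (same object as b); b = [7, 5, 2, 95] (same object as a)
`print(b)` → prints [7, 5, 2, 95]

Answer: [7, 5, 2, 95]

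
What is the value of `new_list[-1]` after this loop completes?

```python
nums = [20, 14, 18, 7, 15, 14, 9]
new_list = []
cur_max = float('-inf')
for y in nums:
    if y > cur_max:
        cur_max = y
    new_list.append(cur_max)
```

Running max ends at 20
`new_list` takes the values: [] → [20] → [20, 20] → [20, 20, 20] → [20, 20, 20, 20] → [20, 20, 20, 20, 20] → [20, 20, 20, 20, 20, 20] → [20, 20, 20, 20, 20, 20, 20]
So `new_list[-1]` = 20

Answer: 20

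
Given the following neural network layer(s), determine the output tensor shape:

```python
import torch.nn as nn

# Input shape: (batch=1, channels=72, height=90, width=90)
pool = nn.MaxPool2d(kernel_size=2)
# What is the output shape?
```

Input: (1, 72, 90, 90) -> Output: (1, 72, 45, 45)

Answer: (1, 72, 45, 45)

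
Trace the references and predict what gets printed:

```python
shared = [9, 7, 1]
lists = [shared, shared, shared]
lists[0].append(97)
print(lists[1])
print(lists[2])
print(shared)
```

Key concept: list of same reference.
Step by step:
`shared = [9, 7, 1]` → shared = [9, 7, 1]
`lists = [shared, shared, shared]` → lists = [[9, 7, 1], [9, 7, 1], [9, 7, 1]]
`lists[0].append(97)` → shared = [9, 7, 1, 97]; lists = [[9, 7, 1, 97], [9, 7, 1, 97], [9, 7, 1, 97]]
`print(lists[1])` → prints [9, 7, 1, 97]
`print(lists[2])` → prints [9, 7, 1, 97]
`print(shared)` → prints [9, 7, 1, 97]

Answer:
[9, 7, 1, 97]
[9, 7, 1, 97]
[9, 7, 1, 97]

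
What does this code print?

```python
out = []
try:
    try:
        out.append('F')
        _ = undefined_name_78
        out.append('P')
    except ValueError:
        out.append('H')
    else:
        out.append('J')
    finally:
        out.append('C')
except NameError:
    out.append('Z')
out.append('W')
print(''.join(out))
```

Execution trace: 'F' (try body) → 'C' (finally) → 'Z' (outer except NameError) → 'W' (after the try/except). Output: FCZW

Answer: FCZW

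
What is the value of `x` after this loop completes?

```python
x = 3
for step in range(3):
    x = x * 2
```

Multiply by 2, 3 times: 3 * 2^3 = 24
`x` takes the values: 3 → 6 → 12 → 24

Answer: 24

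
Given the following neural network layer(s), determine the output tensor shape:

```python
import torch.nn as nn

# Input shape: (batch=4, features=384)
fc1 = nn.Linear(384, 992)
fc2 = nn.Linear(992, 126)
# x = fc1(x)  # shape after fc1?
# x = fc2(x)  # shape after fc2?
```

Input: (4, 384) -> after fc1: (4, 992) -> Output: (4, 126)

Answer: (4, 126)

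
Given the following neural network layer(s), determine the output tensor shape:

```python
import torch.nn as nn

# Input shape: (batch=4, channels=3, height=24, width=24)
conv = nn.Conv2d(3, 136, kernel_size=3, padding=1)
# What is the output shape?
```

Input: (4, 3, 24, 24) -> Output: (4, 136, 24, 24)

Answer: (4, 136, 24, 24)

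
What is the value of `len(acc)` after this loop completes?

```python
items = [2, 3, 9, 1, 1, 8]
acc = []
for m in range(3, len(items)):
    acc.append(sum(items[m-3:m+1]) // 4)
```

Number of 4-element averages
`acc` takes the values: [] → [3] → [3, 3] → [3, 3, 4]
So `len(acc)` = 3

Answer: 3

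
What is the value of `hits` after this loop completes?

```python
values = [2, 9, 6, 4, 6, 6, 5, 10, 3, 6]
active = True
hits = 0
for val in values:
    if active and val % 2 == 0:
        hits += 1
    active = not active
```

Count even values at even positions
`hits` takes the values: 0 → 1 → 2 → 3

Answer: 3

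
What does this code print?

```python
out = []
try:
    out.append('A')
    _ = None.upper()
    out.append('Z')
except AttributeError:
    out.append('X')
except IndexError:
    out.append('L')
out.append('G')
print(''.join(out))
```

Execution trace: 'A' (try body) → 'X' (except AttributeError) → 'G' (after the try/except). Output: AXG

Answer: AXG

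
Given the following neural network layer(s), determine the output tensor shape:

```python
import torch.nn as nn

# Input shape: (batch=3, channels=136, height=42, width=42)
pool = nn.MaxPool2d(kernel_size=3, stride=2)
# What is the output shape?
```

Input: (3, 136, 42, 42) -> Output: (3, 136, 20, 20)

Answer: (3, 136, 20, 20)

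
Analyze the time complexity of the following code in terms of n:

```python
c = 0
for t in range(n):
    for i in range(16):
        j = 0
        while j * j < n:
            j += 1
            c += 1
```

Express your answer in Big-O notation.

Each loop level contributes: n × 1 × √n. Multiplying the contributions gives O(n√n).

Answer: O(n√n)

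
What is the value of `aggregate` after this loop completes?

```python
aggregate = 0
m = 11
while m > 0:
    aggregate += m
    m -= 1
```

Sum 11 down to 1
`aggregate` takes the values: 0 → 11 → 21 → 30 → 38 → 45 → 51 → 56 → 60 → 63 → 65 → 66

Answer: 66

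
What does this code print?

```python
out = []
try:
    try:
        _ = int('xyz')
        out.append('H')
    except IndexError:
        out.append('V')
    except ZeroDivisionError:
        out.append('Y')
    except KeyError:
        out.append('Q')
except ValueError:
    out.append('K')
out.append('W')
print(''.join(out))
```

Execution trace: 'K' (outer except ValueError) → 'W' (after the try/except). Output: KW

Answer: KW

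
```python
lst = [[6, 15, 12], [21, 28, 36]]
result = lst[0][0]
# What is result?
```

Trace:
`lst = [[6, 15, 12], [21, 28, 36]]` → lst = [[6, 15, 12], [21, 28, 36]]
`result = lst[0][0]` → result = 6
So result = 6

Answer: 6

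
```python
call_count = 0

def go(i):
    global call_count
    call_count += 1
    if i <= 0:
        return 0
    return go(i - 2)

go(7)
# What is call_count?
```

Linear recursion stepping by 2: 5 calls from i=7 down to ≤0.

Answer: 5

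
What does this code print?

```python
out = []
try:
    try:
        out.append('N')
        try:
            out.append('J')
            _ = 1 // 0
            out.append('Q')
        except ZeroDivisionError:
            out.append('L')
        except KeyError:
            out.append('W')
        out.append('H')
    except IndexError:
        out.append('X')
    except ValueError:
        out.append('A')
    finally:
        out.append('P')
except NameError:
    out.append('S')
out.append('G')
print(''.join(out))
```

Execution trace: 'N' (try body) → 'J' (inner try body) → 'L' (inner except ZeroDivisionError) → 'H' (try body, no exception) → 'P' (finally) → 'G' (after the try/except). Output: NJLHPG

Answer: NJLHPG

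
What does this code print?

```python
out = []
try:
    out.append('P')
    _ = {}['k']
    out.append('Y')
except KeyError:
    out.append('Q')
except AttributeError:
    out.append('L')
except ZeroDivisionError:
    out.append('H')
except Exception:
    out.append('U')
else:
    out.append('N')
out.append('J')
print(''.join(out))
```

Execution trace: 'P' (try body) → 'Q' (except KeyError) → 'J' (after the try/except). Output: PQJ

Answer: PQJ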